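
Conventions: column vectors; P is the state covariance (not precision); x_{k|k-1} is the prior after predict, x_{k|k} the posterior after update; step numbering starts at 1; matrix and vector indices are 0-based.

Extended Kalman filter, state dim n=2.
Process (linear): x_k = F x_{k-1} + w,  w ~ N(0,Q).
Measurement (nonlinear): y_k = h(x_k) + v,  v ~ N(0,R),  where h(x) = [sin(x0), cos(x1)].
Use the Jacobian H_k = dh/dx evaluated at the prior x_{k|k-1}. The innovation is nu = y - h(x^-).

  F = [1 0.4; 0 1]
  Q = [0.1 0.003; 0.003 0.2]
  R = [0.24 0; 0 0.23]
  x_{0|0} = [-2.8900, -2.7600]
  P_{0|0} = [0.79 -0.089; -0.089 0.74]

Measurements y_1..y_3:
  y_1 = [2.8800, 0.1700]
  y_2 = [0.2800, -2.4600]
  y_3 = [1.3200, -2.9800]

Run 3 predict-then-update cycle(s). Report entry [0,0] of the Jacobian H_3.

step 1: x^-=[-3.9940, -2.7600]  P^-=[0.9372 0.2100; 0.2100 0.9400]  H_jac=[-0.6582 0.0000; 0.0000 0.3724]  S=[0.6460 -0.0515; -0.0515 0.3604]  K=[-0.9484 0.0816; -0.1381 0.9517]  nu=[2.1271, 1.0981]  x^+=[-5.9218, -2.0088]  P^+=[0.3458 0.0504; 0.0504 0.5878]
step 2: x^-=[-6.7253, -2.0088]  P^-=[0.5802 0.2885; 0.2885 0.7878]  H_jac=[0.9038 0.0000; 0.0000 0.9056]  S=[0.7140 0.2361; 0.2361 0.8760]  K=[0.6981 0.1101; 0.1053 0.7860]  nu=[0.7079, -2.0358]  x^+=[-6.4552, -3.5344]  P^+=[0.1854 0.0280; 0.0280 0.1996]
step 3: x^-=[-7.8690, -3.5344]  P^-=[0.3397 0.1108; 0.1108 0.3996]  H_jac=[-0.0150 0.0000; 0.0000 -0.3828]  S=[0.2401 0.0006; 0.0006 0.2886]  K=[-0.0208 -0.1469; -0.0055 -0.5301]  nu=[2.3199, -2.0562]  x^+=[-7.6152, -2.4572]  P^+=[0.3333 0.0883; 0.0883 0.3185]

H_jac[0,0] = -0.0150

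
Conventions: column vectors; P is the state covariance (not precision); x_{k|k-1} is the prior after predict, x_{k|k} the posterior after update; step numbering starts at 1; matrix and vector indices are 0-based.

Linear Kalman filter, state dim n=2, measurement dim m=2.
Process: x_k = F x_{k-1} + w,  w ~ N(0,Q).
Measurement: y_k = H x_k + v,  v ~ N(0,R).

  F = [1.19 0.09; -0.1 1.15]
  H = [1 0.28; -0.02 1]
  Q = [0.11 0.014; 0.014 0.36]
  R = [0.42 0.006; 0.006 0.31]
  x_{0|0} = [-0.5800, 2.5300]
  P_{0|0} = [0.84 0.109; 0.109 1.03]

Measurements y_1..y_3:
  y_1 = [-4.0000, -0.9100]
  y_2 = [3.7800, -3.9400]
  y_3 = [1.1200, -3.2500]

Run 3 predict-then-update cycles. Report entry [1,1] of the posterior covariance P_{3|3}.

P_post[1,1] = 0.2073

step 1: x^-=[-0.4625, 2.9675]  P^-=[1.3312 0.1688; 0.1688 1.7055]  S=[1.9795 0.6248; 0.6248 2.0093]  K=[0.7474 -0.1616; 0.0656 0.8267]  nu=[-4.3684, -3.8867]  x^+=[-3.0992, -0.5323]  P^+=[0.3239 -0.0391; -0.0391 0.2559]
step 2: x^-=[-3.7360, -0.3022]  P^-=[0.5624 -0.0513; -0.0513 0.7107]  S=[1.0094 0.1427; 0.1427 1.0229]  K=[0.5627 -0.1396; 0.0489 0.6889]  nu=[7.6006, -3.7125]  x^+=[1.0591, -2.4880]  P^+=[0.2453 -0.0350; -0.0350 0.2132]
step 3: x^-=[1.0364, -2.9672]  P^-=[0.4516 -0.0407; -0.0407 0.6524]  S=[0.8999 0.1391; 0.1391 0.9642]  K=[0.5085 -0.1250; 0.0542 0.6696]  nu=[0.9144, -0.2621]  x^+=[1.5341, -3.0931]  P^+=[0.2216 -0.0313; -0.0313 0.2073]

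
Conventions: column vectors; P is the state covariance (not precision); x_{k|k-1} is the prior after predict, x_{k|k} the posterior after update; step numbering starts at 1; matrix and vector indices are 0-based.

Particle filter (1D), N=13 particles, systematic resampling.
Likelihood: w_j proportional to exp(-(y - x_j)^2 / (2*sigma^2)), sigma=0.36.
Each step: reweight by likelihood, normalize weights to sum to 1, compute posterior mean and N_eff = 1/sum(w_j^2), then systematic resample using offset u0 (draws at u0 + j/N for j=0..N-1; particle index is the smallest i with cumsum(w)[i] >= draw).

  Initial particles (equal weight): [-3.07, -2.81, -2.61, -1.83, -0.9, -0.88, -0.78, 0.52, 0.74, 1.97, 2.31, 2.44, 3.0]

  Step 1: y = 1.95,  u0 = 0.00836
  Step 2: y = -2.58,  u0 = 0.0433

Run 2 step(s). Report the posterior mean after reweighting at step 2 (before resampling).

post_mean = 1.9700

step 1: w=[0.0000, 0.0000, 0.0000, 0.0000, 0.0000, 0.0000, 0.0000, 0.0002, 0.0017, 0.4945, 0.3004, 0.1961, 0.0070]  mean=2.1692  Neff=2.6789  idx=[9, 9, 9, 9, 9, 9, 9, 10, 10, 10, 10, 11, 11]
step 2: w=[0.1429, 0.1429, 0.1429, 0.1429, 0.1429, 0.1429, 0.1429, 0.0000, 0.0000, 0.0000, 0.0000, 0.0000, 0.0000]  mean=1.9700  Neff=7.0000  idx=[0, 0, 1, 1, 2, 2, 3, 4, 4, 5, 5, 6, 6]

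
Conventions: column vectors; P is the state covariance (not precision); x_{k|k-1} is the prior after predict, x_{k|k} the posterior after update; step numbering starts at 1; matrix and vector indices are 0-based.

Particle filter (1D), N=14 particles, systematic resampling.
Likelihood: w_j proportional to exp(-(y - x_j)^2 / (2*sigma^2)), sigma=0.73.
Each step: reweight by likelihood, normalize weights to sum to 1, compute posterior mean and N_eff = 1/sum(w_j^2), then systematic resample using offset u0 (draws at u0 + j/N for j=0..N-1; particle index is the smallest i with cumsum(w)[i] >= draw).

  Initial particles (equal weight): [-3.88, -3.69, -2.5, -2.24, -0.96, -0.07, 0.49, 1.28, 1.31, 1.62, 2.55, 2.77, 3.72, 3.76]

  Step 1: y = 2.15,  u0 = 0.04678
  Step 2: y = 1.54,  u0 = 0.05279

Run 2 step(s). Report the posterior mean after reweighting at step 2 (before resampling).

post_mean = 1.7011

step 1: w=[0.0000, 0.0000, 0.0000, 0.0000, 0.0000, 0.0027, 0.0209, 0.1363, 0.1431, 0.2131, 0.2387, 0.1934, 0.0275, 0.0244]  mean=2.0551  Neff=5.5368  idx=[7, 7, 8, 8, 9, 9, 9, 10, 10, 10, 11, 11, 11, 12]
step 2: w=[0.1085, 0.1085, 0.1100, 0.1100, 0.1149, 0.1149, 0.1149, 0.0444, 0.0444, 0.0444, 0.0280, 0.0280, 0.0280, 0.0013]  mean=1.7011  Neff=10.4608  idx=[0, 1, 1, 2, 3, 3, 4, 5, 5, 6, 6, 8, 9, 12]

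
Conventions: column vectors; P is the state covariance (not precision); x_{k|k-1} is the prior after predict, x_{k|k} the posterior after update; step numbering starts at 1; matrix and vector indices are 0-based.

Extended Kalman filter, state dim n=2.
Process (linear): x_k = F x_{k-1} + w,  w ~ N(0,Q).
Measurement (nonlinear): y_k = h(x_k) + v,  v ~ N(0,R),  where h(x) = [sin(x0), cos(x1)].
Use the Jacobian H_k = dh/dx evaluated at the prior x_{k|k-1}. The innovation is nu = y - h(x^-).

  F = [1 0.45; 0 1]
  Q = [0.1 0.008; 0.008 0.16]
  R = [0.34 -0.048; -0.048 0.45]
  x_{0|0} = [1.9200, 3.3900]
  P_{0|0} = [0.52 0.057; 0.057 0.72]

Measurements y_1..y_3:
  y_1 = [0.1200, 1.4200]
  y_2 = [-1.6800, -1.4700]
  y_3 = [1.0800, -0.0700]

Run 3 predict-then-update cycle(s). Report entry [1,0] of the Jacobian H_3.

H_jac[1,0] = 0.0000

step 1: x^-=[3.4455, 3.3900]  P^-=[0.8171 0.3890; 0.3890 0.8800]  H_jac=[-0.9542 0.0000; 0.0000 0.2459]  S=[1.0839 -0.1393; -0.1393 0.5032]  K=[-0.7205 -0.0093; -0.2978 0.3476]  nu=[0.4193, 2.3893]  x^+=[3.1212, 4.0956]  P^+=[0.2563 0.1236; 0.1236 0.6943]
step 2: x^-=[4.9642, 4.0956]  P^-=[0.6081 0.4440; 0.4440 0.8543]  H_jac=[0.2491 0.0000; 0.0000 0.8157]  S=[0.3777 0.0422; 0.0422 1.0184]  K=[0.3630 0.3406; 0.2173 0.6752]  nu=[-0.7115, -0.8916]  x^+=[4.4023, 3.3389]  P^+=[0.4297 0.1665; 0.1665 0.3597]
step 3: x^-=[5.9048, 3.3389]  P^-=[0.7525 0.3364; 0.3364 0.5197]  H_jac=[0.9293 0.0000; 0.0000 0.1961]  S=[0.9898 0.0133; 0.0133 0.4700]  K=[0.7048 0.1204; 0.3130 0.2080]  nu=[1.4494, 0.9106]  x^+=[7.0360, 3.9820]  P^+=[0.2517 0.1038; 0.1038 0.4007]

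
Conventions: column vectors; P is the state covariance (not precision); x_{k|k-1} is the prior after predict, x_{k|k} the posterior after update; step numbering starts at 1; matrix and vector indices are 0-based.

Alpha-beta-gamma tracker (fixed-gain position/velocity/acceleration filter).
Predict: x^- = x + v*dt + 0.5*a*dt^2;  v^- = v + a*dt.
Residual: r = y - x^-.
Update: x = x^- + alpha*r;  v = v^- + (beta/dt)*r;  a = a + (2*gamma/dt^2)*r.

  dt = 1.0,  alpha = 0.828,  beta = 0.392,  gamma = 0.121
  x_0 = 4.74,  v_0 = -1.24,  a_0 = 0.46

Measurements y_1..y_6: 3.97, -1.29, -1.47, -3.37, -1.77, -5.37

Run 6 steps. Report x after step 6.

x_post = -4.9370

step 1: x_pred=3.7300  r=0.2400  x^+=3.9287  v^+=-0.6859  a^+=0.5181
step 2: x_pred=3.5018  r=-4.7918  x^+=-0.4658  v^+=-2.0462  a^+=-0.6415
step 3: x_pred=-2.8328  r=1.3628  x^+=-1.7044  v^+=-2.1536  a^+=-0.3117
step 4: x_pred=-4.0138  r=0.6438  x^+=-3.4807  v^+=-2.2129  a^+=-0.1559
step 5: x_pred=-5.7716  r=4.0016  x^+=-2.4583  v^+=-0.8002  a^+=0.8125
step 6: x_pred=-2.8523  r=-2.5177  x^+=-4.9370  v^+=-0.9747  a^+=0.2032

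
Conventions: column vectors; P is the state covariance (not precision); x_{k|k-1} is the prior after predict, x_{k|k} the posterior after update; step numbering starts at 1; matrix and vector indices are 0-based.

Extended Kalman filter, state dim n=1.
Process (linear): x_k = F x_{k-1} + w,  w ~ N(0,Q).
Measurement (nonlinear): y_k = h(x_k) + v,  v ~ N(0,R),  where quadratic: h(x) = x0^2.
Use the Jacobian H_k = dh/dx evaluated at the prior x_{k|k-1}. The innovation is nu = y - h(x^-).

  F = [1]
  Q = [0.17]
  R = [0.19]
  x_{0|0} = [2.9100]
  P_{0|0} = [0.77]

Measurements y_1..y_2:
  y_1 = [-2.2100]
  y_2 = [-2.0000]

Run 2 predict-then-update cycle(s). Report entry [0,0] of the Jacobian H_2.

H_jac[0,0] = 2.1723

step 1: x^-=[2.9100]  P^-=[0.9400]  H_jac=[5.8200]  S=[32.0301]  K=[0.1708]  nu=[-10.6781]  x^+=[1.0862]  P^+=[0.0056]
step 2: x^-=[1.0862]  P^-=[0.1756]  H_jac=[2.1723]  S=[1.0185]  K=[0.3745]  nu=[-3.1797]  x^+=[-0.1045]  P^+=[0.0328]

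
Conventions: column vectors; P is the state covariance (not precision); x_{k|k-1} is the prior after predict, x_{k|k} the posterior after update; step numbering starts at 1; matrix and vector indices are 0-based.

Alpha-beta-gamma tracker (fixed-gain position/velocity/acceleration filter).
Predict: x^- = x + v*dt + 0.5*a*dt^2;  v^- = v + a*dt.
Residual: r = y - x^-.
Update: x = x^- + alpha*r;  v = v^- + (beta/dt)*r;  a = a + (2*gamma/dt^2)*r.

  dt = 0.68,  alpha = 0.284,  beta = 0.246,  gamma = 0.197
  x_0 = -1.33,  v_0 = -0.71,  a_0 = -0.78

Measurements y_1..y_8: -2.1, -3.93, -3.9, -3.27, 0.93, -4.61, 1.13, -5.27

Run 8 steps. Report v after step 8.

v_post = 5.6996

step 1: x_pred=-1.9931  r=-0.1069  x^+=-2.0235  v^+=-1.2791  a^+=-0.8711
step 2: x_pred=-3.0946  r=-0.8354  x^+=-3.3319  v^+=-2.1736  a^+=-1.5829
step 3: x_pred=-5.1759  r=1.2759  x^+=-4.8135  v^+=-2.7884  a^+=-0.4957
step 4: x_pred=-6.8242  r=3.5542  x^+=-5.8148  v^+=-1.8397  a^+=2.5327
step 5: x_pred=-6.4802  r=7.4102  x^+=-4.3757  v^+=2.5634  a^+=8.8468
step 6: x_pred=-0.5872  r=-4.0228  x^+=-1.7297  v^+=7.1239  a^+=5.4191
step 7: x_pred=4.3675  r=-3.2375  x^+=3.4480  v^+=9.6377  a^+=2.6606
step 8: x_pred=10.6168  r=-15.8868  x^+=6.1049  v^+=5.6996  a^+=-10.8762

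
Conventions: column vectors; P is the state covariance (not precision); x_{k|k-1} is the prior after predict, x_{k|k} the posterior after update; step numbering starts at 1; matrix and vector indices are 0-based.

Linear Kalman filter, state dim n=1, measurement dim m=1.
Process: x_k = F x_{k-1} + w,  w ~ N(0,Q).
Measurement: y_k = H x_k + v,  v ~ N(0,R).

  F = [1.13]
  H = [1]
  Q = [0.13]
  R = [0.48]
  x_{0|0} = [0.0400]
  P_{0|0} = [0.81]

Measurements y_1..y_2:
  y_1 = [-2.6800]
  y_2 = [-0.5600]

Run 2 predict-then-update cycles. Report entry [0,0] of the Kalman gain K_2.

K[0,0] = 0.5402

step 1: x^-=[0.0452]  P^-=[1.1643]  S=[1.6443]  K=[0.7081]  nu=[-2.7252]  x^+=[-1.8845]  P^+=[0.3399]
step 2: x^-=[-2.1294]  P^-=[0.5640]  S=[1.0440]  K=[0.5402]  nu=[1.5694]  x^+=[-1.2816]  P^+=[0.2593]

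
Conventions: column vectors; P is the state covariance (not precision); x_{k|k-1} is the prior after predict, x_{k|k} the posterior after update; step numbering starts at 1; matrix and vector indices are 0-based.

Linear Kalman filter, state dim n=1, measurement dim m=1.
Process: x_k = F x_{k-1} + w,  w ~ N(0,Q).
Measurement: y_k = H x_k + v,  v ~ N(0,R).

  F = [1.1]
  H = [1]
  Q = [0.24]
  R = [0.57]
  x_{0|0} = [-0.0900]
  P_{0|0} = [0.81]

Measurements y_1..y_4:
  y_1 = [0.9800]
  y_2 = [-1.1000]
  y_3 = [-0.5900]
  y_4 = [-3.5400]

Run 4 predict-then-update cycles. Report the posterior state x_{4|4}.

step 1: x^-=[-0.0990]  P^-=[1.2201]  S=[1.7901]  K=[0.6816]  nu=[1.0790]  x^+=[0.6364]  P^+=[0.3885]
step 2: x^-=[0.7001]  P^-=[0.7101]  S=[1.2801]  K=[0.5547]  nu=[-1.8001]  x^+=[-0.2985]  P^+=[0.3162]
step 3: x^-=[-0.3283]  P^-=[0.6226]  S=[1.1926]  K=[0.5220]  nu=[-0.2617]  x^+=[-0.4649]  P^+=[0.2976]
step 4: x^-=[-0.5114]  P^-=[0.6001]  S=[1.1701]  K=[0.5128]  nu=[-3.0286]  x^+=[-2.0646]  P^+=[0.2923]

x_post = [-2.0646]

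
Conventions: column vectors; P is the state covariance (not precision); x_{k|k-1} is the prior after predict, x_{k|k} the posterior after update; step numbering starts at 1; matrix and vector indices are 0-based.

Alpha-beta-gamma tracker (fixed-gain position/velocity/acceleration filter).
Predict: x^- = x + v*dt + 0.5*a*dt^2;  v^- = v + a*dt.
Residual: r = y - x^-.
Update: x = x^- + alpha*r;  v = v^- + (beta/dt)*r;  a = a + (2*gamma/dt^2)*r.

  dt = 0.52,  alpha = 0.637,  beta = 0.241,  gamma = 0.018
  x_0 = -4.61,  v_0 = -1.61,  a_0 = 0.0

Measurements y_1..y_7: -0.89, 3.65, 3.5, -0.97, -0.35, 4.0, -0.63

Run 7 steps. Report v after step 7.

v_post = 0.1552

step 1: x_pred=-5.4472  r=4.5572  x^+=-2.5443  v^+=0.5021  a^+=0.6067
step 2: x_pred=-2.2011  r=5.8511  x^+=1.5260  v^+=3.5294  a^+=1.3857
step 3: x_pred=3.5487  r=-0.0487  x^+=3.5177  v^+=4.2274  a^+=1.3792
step 4: x_pred=5.9024  r=-6.8724  x^+=1.5247  v^+=1.7595  a^+=0.4643
step 5: x_pred=2.5024  r=-2.8524  x^+=0.6854  v^+=0.6790  a^+=0.0845
step 6: x_pred=1.0499  r=2.9501  x^+=2.9291  v^+=2.0902  a^+=0.4773
step 7: x_pred=4.0805  r=-4.7105  x^+=1.0799  v^+=0.1552  a^+=-0.1499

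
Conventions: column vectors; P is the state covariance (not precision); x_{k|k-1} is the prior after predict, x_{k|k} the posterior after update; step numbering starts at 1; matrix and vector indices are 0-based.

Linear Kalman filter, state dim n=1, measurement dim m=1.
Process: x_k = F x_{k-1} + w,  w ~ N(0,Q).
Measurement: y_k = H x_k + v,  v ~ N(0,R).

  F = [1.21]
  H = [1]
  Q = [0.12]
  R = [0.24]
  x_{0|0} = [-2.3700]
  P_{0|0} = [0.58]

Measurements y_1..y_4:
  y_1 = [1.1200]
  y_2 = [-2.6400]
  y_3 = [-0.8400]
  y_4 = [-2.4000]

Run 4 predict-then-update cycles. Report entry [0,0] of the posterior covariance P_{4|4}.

step 1: x^-=[-2.8677]  P^-=[0.9692]  S=[1.2092]  K=[0.8015]  nu=[3.9877]  x^+=[0.3285]  P^+=[0.1924]
step 2: x^-=[0.3975]  P^-=[0.4016]  S=[0.6416]  K=[0.6260]  nu=[-3.0375]  x^+=[-1.5038]  P^+=[0.1502]
step 3: x^-=[-1.8197]  P^-=[0.3400]  S=[0.5800]  K=[0.5862]  nu=[0.9797]  x^+=[-1.2454]  P^+=[0.1407]
step 4: x^-=[-1.5069]  P^-=[0.3260]  S=[0.5660]  K=[0.5760]  nu=[-0.8931]  x^+=[-2.0213]  P^+=[0.1382]

P_post[0,0] = 0.1382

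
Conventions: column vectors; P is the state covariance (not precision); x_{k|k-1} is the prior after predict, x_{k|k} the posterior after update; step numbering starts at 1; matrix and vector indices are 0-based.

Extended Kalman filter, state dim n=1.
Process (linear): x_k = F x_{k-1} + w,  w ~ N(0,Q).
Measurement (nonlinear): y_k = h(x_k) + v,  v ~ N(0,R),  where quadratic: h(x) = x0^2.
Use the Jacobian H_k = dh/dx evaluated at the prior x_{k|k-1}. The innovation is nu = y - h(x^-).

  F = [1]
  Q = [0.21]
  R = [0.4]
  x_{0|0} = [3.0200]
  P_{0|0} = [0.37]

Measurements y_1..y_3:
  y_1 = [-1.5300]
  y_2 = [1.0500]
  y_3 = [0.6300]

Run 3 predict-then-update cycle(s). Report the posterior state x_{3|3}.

step 1: x^-=[3.0200]  P^-=[0.5800]  H_jac=[6.0400]  S=[21.5593]  K=[0.1625]  nu=[-10.6504]  x^+=[1.2894]  P^+=[0.0108]
step 2: x^-=[1.2894]  P^-=[0.2208]  H_jac=[2.5788]  S=[1.8681]  K=[0.3047]  nu=[-0.6126]  x^+=[1.1027]  P^+=[0.0473]
step 3: x^-=[1.1027]  P^-=[0.2573]  H_jac=[2.2055]  S=[1.6514]  K=[0.3436]  nu=[-0.5860]  x^+=[0.9014]  P^+=[0.0623]

x_post = [0.9014]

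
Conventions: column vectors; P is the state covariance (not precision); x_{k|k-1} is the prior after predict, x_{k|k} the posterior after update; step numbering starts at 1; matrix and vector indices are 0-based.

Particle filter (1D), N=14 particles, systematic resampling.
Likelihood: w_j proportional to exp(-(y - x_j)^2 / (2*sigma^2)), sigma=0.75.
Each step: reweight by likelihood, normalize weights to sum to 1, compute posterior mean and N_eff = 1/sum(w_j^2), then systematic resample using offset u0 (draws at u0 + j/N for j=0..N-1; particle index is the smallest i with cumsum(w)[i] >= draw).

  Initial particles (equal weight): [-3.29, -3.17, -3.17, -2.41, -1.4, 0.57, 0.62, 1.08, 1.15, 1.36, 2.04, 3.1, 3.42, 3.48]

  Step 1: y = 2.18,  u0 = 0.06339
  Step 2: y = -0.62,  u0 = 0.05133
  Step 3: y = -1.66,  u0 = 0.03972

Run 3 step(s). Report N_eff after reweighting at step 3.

step 1: w=[0.0000, 0.0000, 0.0000, 0.0000, 0.0000, 0.0291, 0.0335, 0.0995, 0.1136, 0.1605, 0.2868, 0.1375, 0.0744, 0.0650]  mean=1.9857  Neff=6.1937  idx=[7, 7, 8, 9, 9, 9, 10, 10, 10, 10, 11, 11, 12, 13]
step 2: w=[0.2437, 0.2437, 0.1964, 0.0975, 0.0975, 0.0975, 0.0059, 0.0059, 0.0059, 0.0059, 0.0000, 0.0000, 0.0000, 0.0000]  mean=1.1984  Neff=5.3757  idx=[0, 0, 0, 1, 1, 1, 1, 2, 2, 3, 3, 4, 5, 6]
step 3: w=[0.1067, 0.1067, 0.1067, 0.1067, 0.1067, 0.1067, 0.1067, 0.0755, 0.0755, 0.0254, 0.0254, 0.0254, 0.0254, 0.0004]  mean=1.1195  Neff=10.6768  idx=[0, 1, 1, 2, 3, 3, 4, 5, 5, 6, 7, 8, 8, 11]

N_eff = 10.6768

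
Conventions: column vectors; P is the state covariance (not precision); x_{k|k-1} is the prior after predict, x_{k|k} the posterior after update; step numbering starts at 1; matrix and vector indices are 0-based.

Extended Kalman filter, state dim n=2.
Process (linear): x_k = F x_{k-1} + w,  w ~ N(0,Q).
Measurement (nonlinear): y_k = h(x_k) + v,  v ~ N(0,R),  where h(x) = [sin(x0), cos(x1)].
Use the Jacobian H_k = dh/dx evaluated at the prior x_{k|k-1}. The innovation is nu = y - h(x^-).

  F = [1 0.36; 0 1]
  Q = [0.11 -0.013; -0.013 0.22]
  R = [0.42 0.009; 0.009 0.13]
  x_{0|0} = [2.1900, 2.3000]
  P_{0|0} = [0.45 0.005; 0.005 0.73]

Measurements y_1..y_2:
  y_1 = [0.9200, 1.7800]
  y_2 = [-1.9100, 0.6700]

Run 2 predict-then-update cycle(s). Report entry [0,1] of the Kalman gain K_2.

K[0,1] = 0.1391

step 1: x^-=[3.0180, 2.3000]  P^-=[0.6582 0.2548; 0.2548 0.9500]  H_jac=[-0.9924 0.0000; 0.0000 -0.7457]  S=[1.0682 0.1976; 0.1976 0.6583]  K=[-0.5909 -0.1113; -0.0399 -1.0642]  nu=[0.7967, 2.4463]  x^+=[2.2749, -0.3351]  P^+=[0.2511 0.0265; 0.0265 0.1860]
step 2: x^-=[2.1543, -0.3351]  P^-=[0.4043 0.0805; 0.0805 0.4060]  H_jac=[-0.5509 0.0000; 0.0000 0.3289]  S=[0.5427 -0.0056; -0.0056 0.1739]  K=[-0.4090 0.1391; -0.0738 0.7654]  nu=[-2.7445, -0.2744]  x^+=[3.2386, -0.3425]  P^+=[0.3095 0.0438; 0.0438 0.3005]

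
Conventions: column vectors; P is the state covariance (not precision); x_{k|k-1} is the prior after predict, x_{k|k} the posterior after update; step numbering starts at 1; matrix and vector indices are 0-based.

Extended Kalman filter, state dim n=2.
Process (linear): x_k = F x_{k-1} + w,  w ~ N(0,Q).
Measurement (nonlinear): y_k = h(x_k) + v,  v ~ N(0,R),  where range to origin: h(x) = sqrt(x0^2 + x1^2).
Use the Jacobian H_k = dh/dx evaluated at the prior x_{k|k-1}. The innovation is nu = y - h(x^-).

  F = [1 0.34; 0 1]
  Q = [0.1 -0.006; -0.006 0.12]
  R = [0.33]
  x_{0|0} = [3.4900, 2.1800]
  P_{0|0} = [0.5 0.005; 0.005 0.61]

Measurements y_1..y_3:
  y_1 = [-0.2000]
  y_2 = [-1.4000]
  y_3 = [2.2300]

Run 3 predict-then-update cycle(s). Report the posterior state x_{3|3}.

x_post = [-0.8347, -1.4804]

step 1: x^-=[4.2312, 2.1800]  P^-=[0.6739 0.2064; 0.2064 0.7300]  H_jac=[0.8889 0.4580]  S=[1.1837]  K=[0.5859; 0.4374]  nu=[-4.9598]  x^+=[1.3251, 0.0104]  P^+=[0.2675 -0.0970; -0.0970 0.5035]
step 2: x^-=[1.3286, 0.0104]  P^-=[0.3597 0.0682; 0.0682 0.6235]  H_jac=[1.0000 0.0078]  S=[0.6908]  K=[0.5215; 0.1057]  nu=[-2.7286]  x^+=[-0.0944, -0.2781]  P^+=[0.1719 0.0301; 0.0301 0.6158]
step 3: x^-=[-0.1889, -0.2781]  P^-=[0.3635 0.2334; 0.2334 0.7358]  H_jac=[-0.5619 -0.8272]  S=[1.1652]  K=[-0.3410; -0.6349]  nu=[1.8938]  x^+=[-0.8347, -1.4804]  P^+=[0.2280 -0.0188; -0.0188 0.2661]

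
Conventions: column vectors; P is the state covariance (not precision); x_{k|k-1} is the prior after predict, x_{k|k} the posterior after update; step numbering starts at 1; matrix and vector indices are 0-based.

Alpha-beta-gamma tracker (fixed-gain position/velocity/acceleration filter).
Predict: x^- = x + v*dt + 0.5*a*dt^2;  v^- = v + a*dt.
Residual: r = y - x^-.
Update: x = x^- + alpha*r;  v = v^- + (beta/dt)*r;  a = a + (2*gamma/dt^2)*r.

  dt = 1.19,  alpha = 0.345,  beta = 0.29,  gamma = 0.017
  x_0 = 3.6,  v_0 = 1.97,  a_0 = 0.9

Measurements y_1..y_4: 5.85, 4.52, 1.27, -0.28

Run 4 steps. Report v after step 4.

step 1: x_pred=6.5815  r=-0.7315  x^+=6.3292  v^+=2.8627  a^+=0.8824
step 2: x_pred=10.3606  r=-5.8406  x^+=8.3456  v^+=2.4895  a^+=0.7422
step 3: x_pred=11.8336  r=-10.5636  x^+=8.1892  v^+=0.7984  a^+=0.4886
step 4: x_pred=9.4852  r=-9.7652  x^+=6.1162  v^+=-1.0000  a^+=0.2541

v_post = -1.0000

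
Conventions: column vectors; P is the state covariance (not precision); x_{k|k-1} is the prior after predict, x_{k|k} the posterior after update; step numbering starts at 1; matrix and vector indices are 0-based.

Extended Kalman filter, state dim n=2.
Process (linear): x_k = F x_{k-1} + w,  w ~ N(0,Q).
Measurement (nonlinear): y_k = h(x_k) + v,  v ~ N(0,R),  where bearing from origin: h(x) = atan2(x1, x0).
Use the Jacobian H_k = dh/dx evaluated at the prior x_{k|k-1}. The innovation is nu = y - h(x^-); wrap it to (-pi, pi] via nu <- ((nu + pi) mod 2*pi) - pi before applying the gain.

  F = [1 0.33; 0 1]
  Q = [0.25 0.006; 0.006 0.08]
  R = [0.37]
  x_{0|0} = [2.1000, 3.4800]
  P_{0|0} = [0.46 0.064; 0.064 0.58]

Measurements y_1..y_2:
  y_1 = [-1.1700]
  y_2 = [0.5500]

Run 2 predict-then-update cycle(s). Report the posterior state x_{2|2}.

x_post = [4.7578, 3.1965]

step 1: x^-=[3.2484, 3.4800]  P^-=[0.8154 0.2614; 0.2614 0.6600]  H_jac=[-0.1536 0.1433]  S=[0.3913]  K=[-0.2242; 0.1392]  nu=[-1.9898]  x^+=[3.6946, 3.2030]  P^+=[0.7957 0.2736; 0.2736 0.6524]
step 2: x^-=[4.7516, 3.2030]  P^-=[1.2974 0.4949; 0.4949 0.7324]  H_jac=[-0.0975 0.1447]  S=[0.3837]  K=[-0.1432; 0.1504]  nu=[-0.0431]  x^+=[4.7578, 3.1965]  P^+=[1.2895 0.5032; 0.5032 0.7237]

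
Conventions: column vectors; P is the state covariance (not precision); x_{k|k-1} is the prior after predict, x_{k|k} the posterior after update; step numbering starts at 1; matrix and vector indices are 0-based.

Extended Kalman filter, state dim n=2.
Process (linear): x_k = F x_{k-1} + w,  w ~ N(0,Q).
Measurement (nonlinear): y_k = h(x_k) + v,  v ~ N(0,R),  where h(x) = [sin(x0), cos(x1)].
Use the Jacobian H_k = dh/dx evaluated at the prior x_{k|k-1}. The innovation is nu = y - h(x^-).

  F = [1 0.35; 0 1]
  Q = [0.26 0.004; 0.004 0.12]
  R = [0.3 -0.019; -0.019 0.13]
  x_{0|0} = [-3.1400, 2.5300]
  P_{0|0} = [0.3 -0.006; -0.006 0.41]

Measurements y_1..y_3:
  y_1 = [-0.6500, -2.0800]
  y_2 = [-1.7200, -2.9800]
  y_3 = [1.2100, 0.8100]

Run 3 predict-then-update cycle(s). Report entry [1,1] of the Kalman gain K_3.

K[1,1] = -0.7137

step 1: x^-=[-2.2545, 2.5300]  P^-=[0.6060 0.1415; 0.1415 0.5300]  H_jac=[-0.6317 0.0000; 0.0000 -0.5742]  S=[0.5418 0.0323; 0.0323 0.3047]  K=[-0.6950 -0.1929; -0.1061 -0.9874]  nu=[0.1252, -1.2613]  x^+=[-2.0982, 3.7621]  P^+=[0.3243 0.0207; 0.0207 0.2200]
step 2: x^-=[-0.7815, 3.7621]  P^-=[0.6257 0.1017; 0.1017 0.3400]  H_jac=[0.7098 0.0000; 0.0000 0.5814]  S=[0.6153 0.0230; 0.0230 0.2450]  K=[0.7154 0.1743; 0.0875 0.7989]  nu=[-1.0156, -2.1664]  x^+=[-1.8857, 1.9424]  P^+=[0.2977 0.0156; 0.0156 0.1758]
step 3: x^-=[-1.2058, 1.9424]  P^-=[0.5901 0.0811; 0.0811 0.2958]  H_jac=[0.3569 0.0000; 0.0000 -0.9317]  S=[0.3752 -0.0460; -0.0460 0.3868]  K=[0.5454 -0.1306; -0.0103 -0.7137]  nu=[2.1441, 1.1731]  x^+=[-0.1896, 1.0830]  P^+=[0.4654 0.0293; 0.0293 0.0994]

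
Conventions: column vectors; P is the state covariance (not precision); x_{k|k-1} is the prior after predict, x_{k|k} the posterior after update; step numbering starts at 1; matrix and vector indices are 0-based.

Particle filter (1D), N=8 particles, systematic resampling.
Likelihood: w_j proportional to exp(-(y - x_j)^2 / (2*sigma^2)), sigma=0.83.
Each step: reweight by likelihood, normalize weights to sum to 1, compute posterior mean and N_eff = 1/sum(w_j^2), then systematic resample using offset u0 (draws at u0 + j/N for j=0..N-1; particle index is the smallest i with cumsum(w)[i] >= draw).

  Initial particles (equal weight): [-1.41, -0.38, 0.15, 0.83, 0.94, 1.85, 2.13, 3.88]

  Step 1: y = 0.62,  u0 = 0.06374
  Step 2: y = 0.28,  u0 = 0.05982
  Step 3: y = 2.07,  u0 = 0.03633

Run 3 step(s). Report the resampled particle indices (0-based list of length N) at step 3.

resampled_idx = [1, 4, 4, 5, 6, 6, 7, 7]

step 1: w=[0.0132, 0.1271, 0.2237, 0.2543, 0.2438, 0.0876, 0.0502, 0.0001]  mean=0.6763  Neff=4.9831  idx=[1, 2, 2, 3, 3, 4, 4, 5]
step 2: w=[0.1228, 0.1664, 0.1664, 0.1353, 0.1353, 0.1228, 0.1228, 0.0282]  mean=0.5108  Neff=7.2445  idx=[0, 1, 2, 2, 3, 4, 5, 6]
step 3: w=[0.0077, 0.0413, 0.0413, 0.0413, 0.1966, 0.1966, 0.2376, 0.2376]  mean=0.7886  Neff=5.1189  idx=[1, 4, 4, 5, 6, 6, 7, 7]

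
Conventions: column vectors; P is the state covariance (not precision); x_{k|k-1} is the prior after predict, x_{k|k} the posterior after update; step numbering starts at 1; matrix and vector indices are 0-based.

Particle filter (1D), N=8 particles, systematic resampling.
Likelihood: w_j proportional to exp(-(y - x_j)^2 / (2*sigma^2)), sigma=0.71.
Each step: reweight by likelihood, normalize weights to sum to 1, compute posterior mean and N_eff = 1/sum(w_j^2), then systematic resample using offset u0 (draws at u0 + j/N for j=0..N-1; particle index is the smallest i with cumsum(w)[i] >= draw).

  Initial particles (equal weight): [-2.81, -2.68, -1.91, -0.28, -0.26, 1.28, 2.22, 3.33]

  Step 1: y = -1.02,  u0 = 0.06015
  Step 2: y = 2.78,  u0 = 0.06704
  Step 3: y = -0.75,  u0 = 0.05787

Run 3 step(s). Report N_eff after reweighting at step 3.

N_eff = 7.9993

step 1: w=[0.0243, 0.0380, 0.2662, 0.3392, 0.3293, 0.0031, 0.0000, 0.0000]  mean=-0.8551  Neff=3.3744  idx=[1, 2, 2, 3, 3, 4, 4, 4]
step 2: w=[0.0000, 0.0000, 0.0000, 0.1857, 0.1857, 0.2096, 0.2096, 0.2096]  mean=-0.2674  Neff=4.9830  idx=[3, 4, 4, 5, 5, 6, 7, 7]
step 3: w=[0.1265, 0.1265, 0.1265, 0.1241, 0.1241, 0.1241, 0.1241, 0.1241]  mean=-0.2676  Neff=7.9993  idx=[0, 1, 2, 3, 4, 5, 6, 7]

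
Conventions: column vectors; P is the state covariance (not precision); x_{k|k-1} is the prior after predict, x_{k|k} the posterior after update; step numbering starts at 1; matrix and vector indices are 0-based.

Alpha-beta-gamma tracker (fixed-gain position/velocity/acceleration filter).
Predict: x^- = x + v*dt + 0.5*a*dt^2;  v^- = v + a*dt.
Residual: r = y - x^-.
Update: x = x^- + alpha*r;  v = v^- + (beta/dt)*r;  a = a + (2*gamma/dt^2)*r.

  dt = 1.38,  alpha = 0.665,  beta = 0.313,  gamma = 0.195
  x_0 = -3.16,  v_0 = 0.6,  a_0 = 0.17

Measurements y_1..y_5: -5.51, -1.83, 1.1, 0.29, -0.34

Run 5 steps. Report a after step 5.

a_post = -0.3572

step 1: x_pred=-2.1701  r=-3.3399  x^+=-4.3911  v^+=0.0771  a^+=-0.5140
step 2: x_pred=-4.7742  r=2.9442  x^+=-2.8163  v^+=0.0356  a^+=0.0890
step 3: x_pred=-2.6825  r=3.7825  x^+=-0.1671  v^+=1.0163  a^+=0.8636
step 4: x_pred=2.0576  r=-1.7676  x^+=0.8821  v^+=1.8071  a^+=0.5016
step 5: x_pred=3.8535  r=-4.1935  x^+=1.0648  v^+=1.5481  a^+=-0.3572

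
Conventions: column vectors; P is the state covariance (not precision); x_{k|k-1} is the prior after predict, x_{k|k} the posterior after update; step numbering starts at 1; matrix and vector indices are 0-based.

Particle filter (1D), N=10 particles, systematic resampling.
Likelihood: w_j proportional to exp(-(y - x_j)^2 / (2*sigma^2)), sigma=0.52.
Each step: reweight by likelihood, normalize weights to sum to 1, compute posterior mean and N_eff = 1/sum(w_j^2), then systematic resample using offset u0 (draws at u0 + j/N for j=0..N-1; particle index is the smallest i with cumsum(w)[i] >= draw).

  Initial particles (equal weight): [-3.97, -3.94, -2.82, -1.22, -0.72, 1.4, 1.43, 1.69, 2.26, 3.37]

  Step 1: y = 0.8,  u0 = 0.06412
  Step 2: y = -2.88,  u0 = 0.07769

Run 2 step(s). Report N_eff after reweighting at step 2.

step 1: w=[0.0000, 0.0000, 0.0000, 0.0004, 0.0111, 0.4082, 0.3813, 0.1836, 0.0154, 0.0000]  mean=1.4534  Neff=2.8896  idx=[5, 5, 5, 5, 6, 6, 6, 6, 7, 7]
step 2: w=[0.1538, 0.1538, 0.1538, 0.1538, 0.0955, 0.0955, 0.0955, 0.0955, 0.0013, 0.0013]  mean=1.4122  Neff=7.6257  idx=[0, 1, 1, 2, 3, 3, 4, 5, 6, 7]

N_eff = 7.6257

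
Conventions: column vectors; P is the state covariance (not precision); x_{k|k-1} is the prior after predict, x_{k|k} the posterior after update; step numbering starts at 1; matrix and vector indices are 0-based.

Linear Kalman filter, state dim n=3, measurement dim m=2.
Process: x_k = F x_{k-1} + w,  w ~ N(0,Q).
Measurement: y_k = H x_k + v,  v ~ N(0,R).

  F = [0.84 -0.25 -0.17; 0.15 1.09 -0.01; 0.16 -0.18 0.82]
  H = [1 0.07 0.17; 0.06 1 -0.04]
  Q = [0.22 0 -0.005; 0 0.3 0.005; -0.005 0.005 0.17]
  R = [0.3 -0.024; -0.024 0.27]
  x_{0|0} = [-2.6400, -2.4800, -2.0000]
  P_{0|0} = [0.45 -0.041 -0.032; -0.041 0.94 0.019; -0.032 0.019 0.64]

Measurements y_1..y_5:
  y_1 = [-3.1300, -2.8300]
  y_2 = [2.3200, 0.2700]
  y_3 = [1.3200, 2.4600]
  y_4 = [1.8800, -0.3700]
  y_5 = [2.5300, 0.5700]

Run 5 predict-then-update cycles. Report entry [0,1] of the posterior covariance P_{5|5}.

P_post[0,1] = -0.0315

step 1: x^-=[-1.2576, -3.0792, -1.6160]  P^-=[0.6427 -0.2368 -0.0081; -0.2368 1.4133 -0.1668; -0.0081 -0.1668 0.6307]  S=[0.9280 -0.1562; -0.1562 1.6716]  K=[0.6638 -0.0563; -0.0381 0.8374; 0.0761 -0.1081]  nu=[-1.3821, 0.2600]  x^+=[-2.1897, -2.8088, -1.7492]  P^+=[0.2169 -0.0472 -0.0770; -0.0472 0.2298 -0.0023; -0.0770 -0.0023 0.6032]
step 2: x^-=[-0.8398, -3.3725, -1.2791]  P^-=[0.4465 -0.0727 -0.0911; -0.0727 0.5628 -0.0581; -0.0911 -0.0581 0.5718]  S=[0.7232 -0.0417; -0.0417 0.8316]  K=[0.5876 -0.0214; -0.0209 0.6732; -0.0032 -0.1042]  nu=[3.6133, 3.6417]  x^+=[1.2058, -0.9965, -1.6700]  P^+=[0.1953 -0.0354 -0.0941; -0.0354 0.1844 0.0001; -0.0941 0.0001 0.5628]
step 3: x^-=[1.5459, -0.8886, -0.9971]  P^-=[0.4273 -0.0526 -0.1045; -0.0526 0.5122 -0.0476; -0.1045 -0.0476 0.5367]  S=[0.7013 -0.0238; -0.0238 0.7826]  K=[0.5783 -0.0115; -0.0132 0.6525; -0.0269 -0.0971]  nu=[0.0058, 3.2159]  x^+=[1.5124, 1.2098, -1.3096]  P^+=[0.1923 -0.0323 -0.0957; -0.0323 0.1785 0.0013; -0.0957 0.0013 0.5289]
step 4: x^-=[1.1906, 1.5586, -1.0497]  P^-=[0.4232 -0.0489 -0.1022; -0.0489 0.5061 -0.0449; -0.1022 -0.0449 0.5127]  S=[0.6978 -0.0202; -0.0202 0.7767]  K=[0.5764 -0.0100; -0.0114 0.6499; -0.0288 -0.0929]  nu=[0.7588, -2.0420]  x^+=[1.6483, 0.2229, -0.8818]  P^+=[0.1911 -0.0317 -0.0925; -0.0317 0.1777 0.0014; -0.0925 0.0014 0.5055]
step 5: x^-=[1.4787, 0.4990, -0.4995]  P^-=[0.4204 -0.0484 -0.0971; -0.0484 0.5054 -0.0441; -0.0971 -0.0441 0.4977]  S=[0.6964 -0.0199; -0.0199 0.7758]  K=[0.5748 -0.0102; -0.0110 0.6496; -0.0250 -0.0906]  nu=[1.1012, -0.0377]  x^+=[2.1121, 0.4624, -0.5236]  P^+=[0.1900 -0.0315 -0.0889; -0.0315 0.1776 0.0011; -0.0889 0.0011 0.4910]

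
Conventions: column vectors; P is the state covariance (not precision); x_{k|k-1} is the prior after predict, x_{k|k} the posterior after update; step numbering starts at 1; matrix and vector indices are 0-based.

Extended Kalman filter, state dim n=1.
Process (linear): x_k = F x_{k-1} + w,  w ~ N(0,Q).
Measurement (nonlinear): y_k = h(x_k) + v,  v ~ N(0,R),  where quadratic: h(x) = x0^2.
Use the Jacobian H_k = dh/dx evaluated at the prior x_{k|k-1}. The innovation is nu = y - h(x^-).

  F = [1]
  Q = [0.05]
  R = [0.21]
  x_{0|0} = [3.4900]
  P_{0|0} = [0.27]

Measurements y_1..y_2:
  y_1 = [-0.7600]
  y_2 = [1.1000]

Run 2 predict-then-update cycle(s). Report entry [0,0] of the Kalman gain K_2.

K[0,0] = 0.2229

step 1: x^-=[3.4900]  P^-=[0.3200]  H_jac=[6.9800]  S=[15.8005]  K=[0.1414]  nu=[-12.9401]  x^+=[1.6608]  P^+=[0.0043]
step 2: x^-=[1.6608]  P^-=[0.0543]  H_jac=[3.3215]  S=[0.8085]  K=[0.2229]  nu=[-1.6581]  x^+=[1.2912]  P^+=[0.0141]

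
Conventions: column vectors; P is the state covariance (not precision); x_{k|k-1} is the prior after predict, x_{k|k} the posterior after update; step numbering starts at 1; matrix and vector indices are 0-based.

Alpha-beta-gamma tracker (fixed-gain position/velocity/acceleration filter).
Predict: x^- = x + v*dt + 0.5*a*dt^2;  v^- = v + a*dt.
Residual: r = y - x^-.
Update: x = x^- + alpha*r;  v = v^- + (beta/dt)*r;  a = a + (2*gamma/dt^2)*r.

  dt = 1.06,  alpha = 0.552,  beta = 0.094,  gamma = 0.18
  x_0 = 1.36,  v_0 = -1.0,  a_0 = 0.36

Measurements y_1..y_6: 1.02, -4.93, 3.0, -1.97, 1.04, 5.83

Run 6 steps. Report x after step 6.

x_post = 3.7669

step 1: x_pred=0.5022  r=0.5178  x^+=0.7880  v^+=-0.5725  a^+=0.5259
step 2: x_pred=0.4767  r=-5.4067  x^+=-2.5078  v^+=-0.4945  a^+=-1.2064
step 3: x_pred=-3.7097  r=6.7097  x^+=-0.0060  v^+=-1.1783  a^+=0.9434
step 4: x_pred=-0.7249  r=-1.2451  x^+=-1.4122  v^+=-0.2887  a^+=0.5445
step 5: x_pred=-1.4123  r=2.4523  x^+=-0.0586  v^+=0.5059  a^+=1.3302
step 6: x_pred=1.2250  r=4.6050  x^+=3.7669  v^+=2.3243  a^+=2.8057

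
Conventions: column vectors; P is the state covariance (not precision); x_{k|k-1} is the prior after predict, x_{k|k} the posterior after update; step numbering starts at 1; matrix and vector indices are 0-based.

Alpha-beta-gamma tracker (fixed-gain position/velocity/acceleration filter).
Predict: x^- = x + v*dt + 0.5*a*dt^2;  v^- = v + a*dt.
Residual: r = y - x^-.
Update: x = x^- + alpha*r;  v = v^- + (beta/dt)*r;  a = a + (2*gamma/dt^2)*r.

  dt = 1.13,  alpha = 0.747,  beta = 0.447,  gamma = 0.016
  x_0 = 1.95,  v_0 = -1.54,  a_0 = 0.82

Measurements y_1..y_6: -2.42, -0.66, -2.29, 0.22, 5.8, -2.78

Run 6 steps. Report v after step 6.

step 1: x_pred=0.7333  r=-3.1533  x^+=-1.6222  v^+=-1.8608  a^+=0.7410
step 2: x_pred=-3.2518  r=2.5918  x^+=-1.3157  v^+=0.0018  a^+=0.8059
step 3: x_pred=-0.7992  r=-1.4908  x^+=-1.9128  v^+=0.3227  a^+=0.7686
step 4: x_pred=-1.0574  r=1.2774  x^+=-0.1032  v^+=1.6965  a^+=0.8006
step 5: x_pred=2.3250  r=3.4750  x^+=4.9208  v^+=3.9758  a^+=0.8877
step 6: x_pred=9.9802  r=-12.7602  x^+=0.4483  v^+=-0.0688  a^+=0.5679

v_post = -0.0688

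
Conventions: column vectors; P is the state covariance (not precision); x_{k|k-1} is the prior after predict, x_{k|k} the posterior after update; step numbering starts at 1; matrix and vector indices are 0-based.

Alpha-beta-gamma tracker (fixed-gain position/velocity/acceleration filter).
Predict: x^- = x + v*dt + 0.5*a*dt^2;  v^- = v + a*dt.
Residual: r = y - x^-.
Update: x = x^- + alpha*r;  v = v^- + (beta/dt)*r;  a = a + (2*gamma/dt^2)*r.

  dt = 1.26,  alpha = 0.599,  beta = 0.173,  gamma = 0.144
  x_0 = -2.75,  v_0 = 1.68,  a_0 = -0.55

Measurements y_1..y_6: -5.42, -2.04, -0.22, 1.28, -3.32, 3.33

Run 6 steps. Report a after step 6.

a_post = 1.5221

step 1: x_pred=-1.0698  r=-4.3502  x^+=-3.6756  v^+=0.3897  a^+=-1.3392
step 2: x_pred=-4.2476  r=2.2076  x^+=-2.9252  v^+=-0.9945  a^+=-0.9387
step 3: x_pred=-4.9235  r=4.7035  x^+=-2.1061  v^+=-1.5315  a^+=-0.0855
step 4: x_pred=-4.1036  r=5.3836  x^+=-0.8788  v^+=-0.9000  a^+=0.8912
step 5: x_pred=-1.3054  r=-2.0146  x^+=-2.5121  v^+=-0.0537  a^+=0.5257
step 6: x_pred=-2.1625  r=5.4925  x^+=1.1275  v^+=1.3628  a^+=1.5221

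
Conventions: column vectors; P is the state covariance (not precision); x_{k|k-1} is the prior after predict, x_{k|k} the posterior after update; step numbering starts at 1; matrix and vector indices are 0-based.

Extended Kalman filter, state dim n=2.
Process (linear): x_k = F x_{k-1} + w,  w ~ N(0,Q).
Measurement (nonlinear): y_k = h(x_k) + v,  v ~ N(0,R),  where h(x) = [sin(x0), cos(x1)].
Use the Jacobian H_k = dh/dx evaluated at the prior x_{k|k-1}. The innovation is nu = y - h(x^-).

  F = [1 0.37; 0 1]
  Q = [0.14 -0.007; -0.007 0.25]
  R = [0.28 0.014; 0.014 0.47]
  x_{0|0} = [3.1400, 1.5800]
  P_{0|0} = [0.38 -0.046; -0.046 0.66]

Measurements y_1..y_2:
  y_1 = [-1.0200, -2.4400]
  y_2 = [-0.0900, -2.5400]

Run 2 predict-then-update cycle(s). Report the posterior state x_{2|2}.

x_post = [5.7966, 3.2447]

step 1: x^-=[3.7246, 1.5800]  P^-=[0.5763 0.1912; 0.1912 0.9100]  H_jac=[-0.8348 0.0000; 0.0000 -1.0000]  S=[0.6816 0.1736; 0.1736 1.3799]  K=[-0.6927 -0.0514; -0.0684 -0.6508]  nu=[-0.4695, -2.4308]  x^+=[4.1748, 3.1941]  P^+=[0.2332 0.0339; 0.0339 0.3069]
step 2: x^-=[5.3566, 3.1941]  P^-=[0.4403 0.1404; 0.1404 0.5569]  H_jac=[0.6006 0.0000; 0.0000 0.0525]  S=[0.4388 0.0184; 0.0184 0.4715]  K=[0.6029 -0.0079; 0.1899 0.0546]  nu=[0.7096, -1.5414]  x^+=[5.7966, 3.2447]  P^+=[0.2809 0.0898; 0.0898 0.5393]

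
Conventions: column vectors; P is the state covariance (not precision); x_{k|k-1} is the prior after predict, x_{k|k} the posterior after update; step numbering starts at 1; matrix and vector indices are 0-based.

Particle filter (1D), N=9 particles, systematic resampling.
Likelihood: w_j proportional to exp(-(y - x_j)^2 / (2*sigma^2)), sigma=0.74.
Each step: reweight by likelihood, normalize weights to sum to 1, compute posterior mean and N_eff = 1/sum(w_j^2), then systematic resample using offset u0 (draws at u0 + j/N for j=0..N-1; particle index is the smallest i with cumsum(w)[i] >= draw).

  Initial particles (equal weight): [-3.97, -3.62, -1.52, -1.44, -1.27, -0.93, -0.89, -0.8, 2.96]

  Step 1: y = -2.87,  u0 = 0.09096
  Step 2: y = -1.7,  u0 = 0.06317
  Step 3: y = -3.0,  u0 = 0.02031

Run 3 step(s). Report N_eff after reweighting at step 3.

N_eff = 8.1686

step 1: w=[0.2284, 0.4126, 0.1306, 0.1066, 0.0666, 0.0222, 0.0192, 0.0138, 0.0000]  mean=-2.8858  Neff=3.9014  idx=[0, 0, 1, 1, 1, 2, 2, 3, 6]
step 2: w=[0.0025, 0.0025, 0.0097, 0.0097, 0.0097, 0.2733, 0.2733, 0.2646, 0.1546]  mean=-1.4751  Neff=4.1057  idx=[5, 5, 5, 6, 6, 7, 7, 7, 8]
step 3: w=[0.1328, 0.1328, 0.1328, 0.1328, 0.1328, 0.1064, 0.1064, 0.1064, 0.0168]  mean=-1.4839  Neff=8.1686  idx=[0, 0, 1, 2, 3, 4, 5, 6, 7]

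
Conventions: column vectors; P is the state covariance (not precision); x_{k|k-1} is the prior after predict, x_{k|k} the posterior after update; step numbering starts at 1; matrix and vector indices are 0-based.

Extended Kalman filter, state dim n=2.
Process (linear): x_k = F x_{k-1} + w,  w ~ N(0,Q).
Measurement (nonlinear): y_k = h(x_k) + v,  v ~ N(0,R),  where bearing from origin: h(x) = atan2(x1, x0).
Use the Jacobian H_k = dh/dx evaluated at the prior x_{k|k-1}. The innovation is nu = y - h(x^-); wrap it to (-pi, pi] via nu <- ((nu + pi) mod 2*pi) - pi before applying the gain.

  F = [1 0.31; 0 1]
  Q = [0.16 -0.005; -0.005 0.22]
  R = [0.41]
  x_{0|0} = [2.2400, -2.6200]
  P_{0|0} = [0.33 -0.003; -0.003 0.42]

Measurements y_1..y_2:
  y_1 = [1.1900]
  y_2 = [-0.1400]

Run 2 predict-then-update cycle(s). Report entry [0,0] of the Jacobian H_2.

step 1: x^-=[1.4278, -2.6200]  P^-=[0.5285 0.1222; 0.1222 0.6400]  H_jac=[0.2943 0.1604]  S=[0.4838]  K=[0.3620; 0.2865]  nu=[2.2618]  x^+=[2.2466, -1.9720]  P^+=[0.4651 0.0720; 0.0720 0.6003]
step 2: x^-=[1.6353, -1.9720]  P^-=[0.7274 0.2531; 0.2531 0.8203]  H_jac=[0.3005 0.2492]  S=[0.5645]  K=[0.4989; 0.4968]  nu=[0.7385]  x^+=[2.0037, -1.6051]  P^+=[0.5869 0.1132; 0.1132 0.6810]

H_jac[0,0] = 0.3005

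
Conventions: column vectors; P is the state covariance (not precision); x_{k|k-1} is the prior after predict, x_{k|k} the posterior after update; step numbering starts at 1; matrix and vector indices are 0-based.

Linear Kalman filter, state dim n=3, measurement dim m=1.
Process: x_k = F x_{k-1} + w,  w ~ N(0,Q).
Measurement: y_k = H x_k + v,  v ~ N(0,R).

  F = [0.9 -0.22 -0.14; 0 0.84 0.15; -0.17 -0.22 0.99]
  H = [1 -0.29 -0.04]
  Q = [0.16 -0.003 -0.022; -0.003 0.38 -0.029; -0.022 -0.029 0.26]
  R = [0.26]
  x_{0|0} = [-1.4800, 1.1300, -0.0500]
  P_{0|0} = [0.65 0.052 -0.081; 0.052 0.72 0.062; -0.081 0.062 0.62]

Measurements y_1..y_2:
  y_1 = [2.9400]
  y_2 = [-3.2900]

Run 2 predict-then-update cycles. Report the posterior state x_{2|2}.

step 1: x^-=[-1.5736, 0.9417, -0.0465]  P^-=[0.7371 -0.1300 -0.2666; -0.1300 0.9176 -0.0258; -0.2666 -0.0258 0.9254]  S=[1.1719]  K=[0.6703; -0.3371; -0.2527]  nu=[4.7848]  x^+=[1.6335, -0.6715, -1.2554]  P^+=[0.2106 0.1348 -0.0681; 0.1348 0.7844 -0.1257; -0.0681 -0.1257 0.8506]
step 2: x^-=[1.7937, -0.7523, -1.3729]  P^-=[0.3413 -0.0542 -0.1946; -0.0542 0.9209 -0.1655; -0.1946 -0.1655 1.2255]  S=[0.7239]  K=[0.5040; -0.4347; -0.2703]  nu=[-5.3567]  x^+=[-0.9059, 1.5761, 0.0749]  P^+=[0.1575 0.1044 -0.0960; 0.1044 0.7842 -0.2505; -0.0960 -0.2505 1.1726]

x_post = [-0.9059, 1.5761, 0.0749]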